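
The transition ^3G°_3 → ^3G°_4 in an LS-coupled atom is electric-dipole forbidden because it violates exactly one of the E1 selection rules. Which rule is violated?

parity

Initial level: S=1, L=4, J=3, parity odd. Final level: S=1, L=4, J=4, parity odd.
Parity must change: odd → odd — violated.
ΔS = 0: S: 1 → 1 — satisfied.
ΔL = 0, ±1 (not L=0↔0): L: 4 → 4, ΔL = +0 — satisfied.
ΔJ = 0, ±1 (not J=0↔0): J: 3 → 4, ΔJ = +1 — satisfied.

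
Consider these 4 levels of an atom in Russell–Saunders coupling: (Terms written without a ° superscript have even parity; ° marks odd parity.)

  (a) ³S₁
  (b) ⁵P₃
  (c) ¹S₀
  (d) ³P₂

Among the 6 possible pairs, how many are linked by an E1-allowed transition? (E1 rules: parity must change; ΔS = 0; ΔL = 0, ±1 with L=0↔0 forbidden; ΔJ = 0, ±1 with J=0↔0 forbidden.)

(a)–(b): forbidden (parity, ΔS, ΔJ).
(a)–(c): forbidden (parity, ΔS, ΔL).
(a)–(d): forbidden (parity).
(b)–(c): forbidden (parity, ΔS, ΔJ).
(b)–(d): forbidden (parity, ΔS).
(c)–(d): forbidden (parity, ΔS, ΔJ).
Allowed pairs: 0 of 6.

0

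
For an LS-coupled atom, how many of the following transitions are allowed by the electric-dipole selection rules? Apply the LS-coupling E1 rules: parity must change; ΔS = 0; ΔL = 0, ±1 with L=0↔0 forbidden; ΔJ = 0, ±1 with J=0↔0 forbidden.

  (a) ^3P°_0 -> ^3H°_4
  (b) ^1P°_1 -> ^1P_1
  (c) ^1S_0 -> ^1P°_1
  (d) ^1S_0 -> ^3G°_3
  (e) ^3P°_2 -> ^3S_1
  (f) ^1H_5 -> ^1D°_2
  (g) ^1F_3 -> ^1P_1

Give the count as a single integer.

(a) forbidden (parity, ΔL, ΔJ fail)
(b) allowed
(c) allowed
(d) forbidden (ΔS, ΔL, ΔJ fail)
(e) allowed
(f) forbidden (ΔL, ΔJ fail)
(g) forbidden (parity, ΔL, ΔJ fail)
Total allowed: 3 of 7.

3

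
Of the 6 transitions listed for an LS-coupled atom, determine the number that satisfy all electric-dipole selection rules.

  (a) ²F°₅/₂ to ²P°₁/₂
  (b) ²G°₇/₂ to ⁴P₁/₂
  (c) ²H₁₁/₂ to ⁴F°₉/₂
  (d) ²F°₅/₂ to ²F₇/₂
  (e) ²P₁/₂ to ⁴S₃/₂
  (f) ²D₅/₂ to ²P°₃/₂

(a) forbidden (parity, ΔL, ΔJ fail)
(b) forbidden (ΔS, ΔL, ΔJ fail)
(c) forbidden (ΔS, ΔL fail)
(d) allowed
(e) forbidden (parity, ΔS fail)
(f) allowed
Total allowed: 2 of 6.

2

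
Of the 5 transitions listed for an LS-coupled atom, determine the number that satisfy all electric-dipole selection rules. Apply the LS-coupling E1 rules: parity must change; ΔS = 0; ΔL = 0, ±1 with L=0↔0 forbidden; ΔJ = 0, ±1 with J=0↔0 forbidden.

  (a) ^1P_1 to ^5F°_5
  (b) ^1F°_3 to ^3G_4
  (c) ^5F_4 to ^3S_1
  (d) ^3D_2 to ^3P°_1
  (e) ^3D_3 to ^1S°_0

(a) forbidden (ΔS, ΔL, ΔJ fail)
(b) forbidden (ΔS fails)
(c) forbidden (parity, ΔS, ΔL, ΔJ fail)
(d) allowed
(e) forbidden (ΔS, ΔL, ΔJ fail)
Total allowed: 1 of 5.

1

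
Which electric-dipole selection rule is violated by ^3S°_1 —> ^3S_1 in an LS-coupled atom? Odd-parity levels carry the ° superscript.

the L=0 ↔ L=0 exclusion

Reading off the term symbols: S 1→1, L 0→0, J 1→1, parity odd→even.
Parity must change: odd → even — satisfied.
ΔS = 0: S: 1 → 1 — satisfied.
ΔL = 0, ±1 (not L=0↔0): L: 0 → 0, ΔL = +0 — violated.
ΔJ = 0, ±1 (not J=0↔0): J: 1 → 1, ΔJ = +0 — satisfied.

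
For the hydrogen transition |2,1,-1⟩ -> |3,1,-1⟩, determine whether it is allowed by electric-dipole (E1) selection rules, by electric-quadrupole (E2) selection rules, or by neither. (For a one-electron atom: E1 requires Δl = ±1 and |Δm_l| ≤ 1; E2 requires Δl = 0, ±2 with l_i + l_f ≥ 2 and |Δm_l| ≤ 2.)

Δl = 1 − 1 = +0; l_i + l_f = 2.
Δm_l = +0.
E1 (Δl = ±1, |Δm_l| ≤ 1): not satisfied.
E2 (Δl = 0,±2, l_i+l_f ≥ 2, |Δm_l| ≤ 2): satisfied.

E2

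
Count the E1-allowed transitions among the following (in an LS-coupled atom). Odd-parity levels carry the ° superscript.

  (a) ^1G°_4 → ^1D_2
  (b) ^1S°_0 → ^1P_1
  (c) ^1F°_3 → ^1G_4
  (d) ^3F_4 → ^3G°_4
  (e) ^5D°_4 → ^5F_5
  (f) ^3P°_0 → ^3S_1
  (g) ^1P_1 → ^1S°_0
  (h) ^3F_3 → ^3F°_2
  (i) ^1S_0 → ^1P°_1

(a) forbidden (ΔL, ΔJ fail)
(b) allowed
(c) allowed
(d) allowed
(e) allowed
(f) allowed
(g) allowed
(h) allowed
(i) allowed
Total allowed: 8 of 9.

8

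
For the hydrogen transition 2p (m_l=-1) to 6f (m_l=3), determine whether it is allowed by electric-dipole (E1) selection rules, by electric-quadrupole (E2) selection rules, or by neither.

neither

Δl = 3 − 1 = +2; l_i + l_f = 4.
Δm_l = +4.
E1 (Δl = ±1, |Δm_l| ≤ 1): not satisfied.
E2 (Δl = 0,±2, l_i+l_f ≥ 2, |Δm_l| ≤ 2): not satisfied.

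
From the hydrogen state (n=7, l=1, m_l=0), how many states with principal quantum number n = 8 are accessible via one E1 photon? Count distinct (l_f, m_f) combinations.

E1 requires Δl = ±1, so l_f ∈ {0, 2}; with 0 ≤ l_f ≤ n_f−1 = 7, the allowed l_f values are {0, 2}.
For l_f = 0: m_f ∈ {m_i−1, m_i, m_i+1} ∩ [−0, 0] = {0} → 1 state.
For l_f = 2: m_f ∈ {m_i−1, m_i, m_i+1} ∩ [−2, 2] = {-1, 0, 1} → 3 states.
Total: 4.

4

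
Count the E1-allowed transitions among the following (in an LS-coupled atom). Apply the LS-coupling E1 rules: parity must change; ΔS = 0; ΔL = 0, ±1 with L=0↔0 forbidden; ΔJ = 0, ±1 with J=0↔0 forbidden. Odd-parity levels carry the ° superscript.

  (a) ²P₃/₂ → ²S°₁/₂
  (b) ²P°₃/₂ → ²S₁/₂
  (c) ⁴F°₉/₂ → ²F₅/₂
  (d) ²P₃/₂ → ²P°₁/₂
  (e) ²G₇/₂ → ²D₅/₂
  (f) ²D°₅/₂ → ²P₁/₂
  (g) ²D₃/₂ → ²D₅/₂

(a) allowed
(b) allowed
(c) forbidden (ΔS, ΔJ fail)
(d) allowed
(e) forbidden (parity, ΔL fail)
(f) forbidden (ΔJ fails)
(g) forbidden (parity fails)
Total allowed: 3 of 7.

3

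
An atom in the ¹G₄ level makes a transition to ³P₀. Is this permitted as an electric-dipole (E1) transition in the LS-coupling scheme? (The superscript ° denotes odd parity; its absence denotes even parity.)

Parity must change: even → even — fails.
ΔS = 0: S: 0 → 1 — fails.
ΔL = 0, ±1 (not L=0↔0): L: 4 → 1, ΔL = -3 — fails.
ΔJ = 0, ±1 (not J=0↔0): J: 4 → 0, ΔJ = -4 — fails.
Rule(s) violated: parity, ΔS, ΔL, ΔJ.

forbidden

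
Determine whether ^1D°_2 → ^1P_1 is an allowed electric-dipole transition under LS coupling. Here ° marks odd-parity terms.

Parity must change: odd → even — ✓.
ΔS = 0: S: 0 → 0 — ✓.
ΔL = 0, ±1 (not L=0↔0): L: 2 → 1, ΔL = -1 — ✓.
ΔJ = 0, ±1 (not J=0↔0): J: 2 → 1, ΔJ = -1 — ✓.
All four E1 rules are satisfied.

allowed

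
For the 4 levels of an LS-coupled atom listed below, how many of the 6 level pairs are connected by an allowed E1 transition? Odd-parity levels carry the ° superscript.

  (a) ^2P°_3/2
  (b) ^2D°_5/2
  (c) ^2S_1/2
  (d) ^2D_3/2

(a)–(b): forbidden (parity).
(a)–(c): allowed.
(a)–(d): allowed.
(b)–(c): forbidden (ΔL, ΔJ).
(b)–(d): allowed.
(c)–(d): forbidden (parity, ΔL).
Allowed pairs: 3 of 6.

3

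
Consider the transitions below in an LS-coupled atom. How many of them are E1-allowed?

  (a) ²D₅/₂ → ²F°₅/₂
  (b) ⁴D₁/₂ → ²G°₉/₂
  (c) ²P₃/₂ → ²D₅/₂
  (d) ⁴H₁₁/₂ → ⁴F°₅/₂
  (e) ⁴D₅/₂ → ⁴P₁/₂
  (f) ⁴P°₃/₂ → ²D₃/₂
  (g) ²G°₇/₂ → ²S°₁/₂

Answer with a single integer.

1

(a) allowed
(b) forbidden (ΔS, ΔL, ΔJ fail)
(c) forbidden (parity fails)
(d) forbidden (ΔL, ΔJ fail)
(e) forbidden (parity, ΔJ fail)
(f) forbidden (ΔS fails)
(g) forbidden (parity, ΔL, ΔJ fail)
Total allowed: 1 of 7.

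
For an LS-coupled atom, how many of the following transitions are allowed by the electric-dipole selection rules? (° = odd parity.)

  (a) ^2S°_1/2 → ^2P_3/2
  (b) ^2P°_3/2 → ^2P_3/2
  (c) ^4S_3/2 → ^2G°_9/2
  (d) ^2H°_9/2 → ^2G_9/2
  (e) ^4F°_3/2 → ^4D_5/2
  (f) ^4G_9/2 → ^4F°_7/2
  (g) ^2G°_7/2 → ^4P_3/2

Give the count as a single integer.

(a) allowed
(b) allowed
(c) forbidden (ΔS, ΔL, ΔJ fail)
(d) allowed
(e) allowed
(f) allowed
(g) forbidden (ΔS, ΔL, ΔJ fail)
Total allowed: 5 of 7.

5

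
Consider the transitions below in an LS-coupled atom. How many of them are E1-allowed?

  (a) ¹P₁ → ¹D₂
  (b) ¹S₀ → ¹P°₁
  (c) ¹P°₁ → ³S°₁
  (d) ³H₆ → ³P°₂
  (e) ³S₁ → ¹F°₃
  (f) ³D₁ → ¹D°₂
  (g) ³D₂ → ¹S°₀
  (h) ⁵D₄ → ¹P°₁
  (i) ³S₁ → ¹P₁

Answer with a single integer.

(a) forbidden (parity fails)
(b) allowed
(c) forbidden (parity, ΔS fail)
(d) forbidden (ΔL, ΔJ fail)
(e) forbidden (ΔS, ΔL, ΔJ fail)
(f) forbidden (ΔS fails)
(g) forbidden (ΔS, ΔL, ΔJ fail)
(h) forbidden (ΔS, ΔJ fail)
(i) forbidden (parity, ΔS fail)
Total allowed: 1 of 9.

1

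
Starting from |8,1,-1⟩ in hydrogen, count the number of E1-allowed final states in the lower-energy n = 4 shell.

4

E1 requires Δl = ±1, so l_f ∈ {0, 2}; with 0 ≤ l_f ≤ n_f−1 = 3, the allowed l_f values are {0, 2}.
For l_f = 0: m_f ∈ {m_i−1, m_i, m_i+1} ∩ [−0, 0] = {0} → 1 state.
For l_f = 2: m_f ∈ {m_i−1, m_i, m_i+1} ∩ [−2, 2] = {-2, -1, 0} → 3 states.
Total: 4.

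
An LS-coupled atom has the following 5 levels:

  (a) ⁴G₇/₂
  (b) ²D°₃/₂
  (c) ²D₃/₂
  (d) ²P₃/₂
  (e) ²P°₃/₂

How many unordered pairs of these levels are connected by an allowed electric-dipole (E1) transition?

4

(a)–(b): forbidden (ΔS, ΔL, ΔJ).
(a)–(c): forbidden (parity, ΔS, ΔL, ΔJ).
(a)–(d): forbidden (parity, ΔS, ΔL, ΔJ).
(a)–(e): forbidden (ΔS, ΔL, ΔJ).
(b)–(c): allowed.
(b)–(d): allowed.
(b)–(e): forbidden (parity).
(c)–(d): forbidden (parity).
(c)–(e): allowed.
(d)–(e): allowed.
Allowed pairs: 4 of 10.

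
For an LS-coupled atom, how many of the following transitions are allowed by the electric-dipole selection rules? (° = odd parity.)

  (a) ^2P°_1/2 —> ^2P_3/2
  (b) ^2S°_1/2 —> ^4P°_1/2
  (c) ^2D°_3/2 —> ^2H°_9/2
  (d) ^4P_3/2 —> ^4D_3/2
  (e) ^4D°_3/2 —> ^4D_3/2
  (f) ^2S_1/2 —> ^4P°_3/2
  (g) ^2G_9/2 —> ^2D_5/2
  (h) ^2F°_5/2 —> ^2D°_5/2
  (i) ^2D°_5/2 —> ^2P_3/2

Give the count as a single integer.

3

(a) allowed
(b) forbidden (parity, ΔS fail)
(c) forbidden (parity, ΔL, ΔJ fail)
(d) forbidden (parity fails)
(e) allowed
(f) forbidden (ΔS fails)
(g) forbidden (parity, ΔL, ΔJ fail)
(h) forbidden (parity fails)
(i) allowed
Total allowed: 3 of 9.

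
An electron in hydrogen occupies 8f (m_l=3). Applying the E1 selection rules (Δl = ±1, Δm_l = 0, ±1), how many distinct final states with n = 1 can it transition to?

0

E1 requires l_f ∈ {2, 4}, but neither lies in [0, 0], so no final state is reachable.
Total: 0.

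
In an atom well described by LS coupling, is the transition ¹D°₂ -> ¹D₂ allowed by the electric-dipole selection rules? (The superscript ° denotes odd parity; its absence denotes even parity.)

allowed

Initial level: S=0, L=2, J=2, parity odd. Final level: S=0, L=2, J=2, parity even.
Parity must change: odd → even — ✓.
ΔS = 0: S: 0 → 0 — ✓.
ΔL = 0, ±1 (not L=0↔0): L: 2 → 2, ΔL = +0 — ✓.
ΔJ = 0, ±1 (not J=0↔0): J: 2 → 2, ΔJ = +0 — ✓.
All four E1 rules are satisfied.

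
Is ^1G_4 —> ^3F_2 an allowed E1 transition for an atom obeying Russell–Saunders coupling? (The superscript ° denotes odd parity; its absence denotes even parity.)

forbidden

Initial level: S=0, L=4, J=4, parity even. Final level: S=1, L=3, J=2, parity even.
Parity must change: even → even — fails.
ΔS = 0: S: 0 → 1 — fails.
ΔL = 0, ±1 (not L=0↔0): L: 4 → 3, ΔL = -1 — ok.
ΔJ = 0, ±1 (not J=0↔0): J: 4 → 2, ΔJ = -2 — fails.
Rule(s) violated: parity, ΔS, ΔJ.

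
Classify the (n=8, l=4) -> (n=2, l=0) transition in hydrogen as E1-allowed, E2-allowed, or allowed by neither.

neither

Δl = 0 − 4 = -4; l_i + l_f = 4.
E1 (Δl = ±1): not satisfied.
E2 (Δl = 0,±2, l_i+l_f ≥ 2): not satisfied.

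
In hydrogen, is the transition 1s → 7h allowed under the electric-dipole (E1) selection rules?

forbidden

Initial l = 0, final l = 5, so Δl = +5. E1 requires Δl = ±1: fails.
The transition is electric-dipole forbidden.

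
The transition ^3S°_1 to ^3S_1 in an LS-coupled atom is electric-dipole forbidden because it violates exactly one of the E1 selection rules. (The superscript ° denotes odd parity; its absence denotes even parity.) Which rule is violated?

ΔS = 0: S: 1 → 1 — passes.
ΔJ = 0, ±1 (not J=0↔0): J: 1 → 1, ΔJ = +0 — passes.
ΔL = 0, ±1 (not L=0↔0): L: 0 → 0, ΔL = +0 — fails.
Parity must change: odd → even — passes.

the L=0 ↔ L=0 exclusion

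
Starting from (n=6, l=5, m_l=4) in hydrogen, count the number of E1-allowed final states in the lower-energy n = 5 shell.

2

E1 requires Δl = ±1, so l_f ∈ {4, 6}; with 0 ≤ l_f ≤ n_f−1 = 4, the allowed l_f values are {4}.
For l_f = 4: m_f ∈ {m_i−1, m_i, m_i+1} ∩ [−4, 4] = {3, 4} → 2 states.
Total: 2.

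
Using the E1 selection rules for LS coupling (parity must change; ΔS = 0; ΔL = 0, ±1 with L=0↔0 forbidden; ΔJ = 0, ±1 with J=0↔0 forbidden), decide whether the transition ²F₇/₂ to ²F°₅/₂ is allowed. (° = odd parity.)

Reading off the term symbols: S 1/2→1/2, L 3→3, J 7/2→5/2, parity even→odd.
Parity must change: even → odd — ok.
ΔS = 0: S: 1/2 → 1/2 — ok.
ΔL = 0, ±1 (not L=0↔0): L: 3 → 3, ΔL = +0 — ok.
ΔJ = 0, ±1 (not J=0↔0): J: 7/2 → 5/2, ΔJ = -1 — ok.
All four E1 rules are satisfied.

allowed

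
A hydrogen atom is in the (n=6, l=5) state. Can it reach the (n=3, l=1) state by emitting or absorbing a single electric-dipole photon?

l: 5 → 1 (Δl = -4). Δl = ±1 fails.
The transition is electric-dipole forbidden.

forbidden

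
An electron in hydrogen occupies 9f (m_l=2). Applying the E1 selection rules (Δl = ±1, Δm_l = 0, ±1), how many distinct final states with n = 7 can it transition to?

5

E1 requires Δl = ±1, so l_f ∈ {2, 4}; with 0 ≤ l_f ≤ n_f−1 = 6, the allowed l_f values are {2, 4}.
For l_f = 2: m_f ∈ {m_i−1, m_i, m_i+1} ∩ [−2, 2] = {1, 2} → 2 states.
For l_f = 4: m_f ∈ {m_i−1, m_i, m_i+1} ∩ [−4, 4] = {1, 2, 3} → 3 states.
Total: 5.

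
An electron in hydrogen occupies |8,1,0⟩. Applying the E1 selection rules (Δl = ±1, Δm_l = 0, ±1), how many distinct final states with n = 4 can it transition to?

E1 requires Δl = ±1, so l_f ∈ {0, 2}; with 0 ≤ l_f ≤ n_f−1 = 3, the allowed l_f values are {0, 2}.
For l_f = 0: m_f ∈ {m_i−1, m_i, m_i+1} ∩ [−0, 0] = {0} → 1 state.
For l_f = 2: m_f ∈ {m_i−1, m_i, m_i+1} ∩ [−2, 2] = {-1, 0, 1} → 3 states.
Total: 4.

4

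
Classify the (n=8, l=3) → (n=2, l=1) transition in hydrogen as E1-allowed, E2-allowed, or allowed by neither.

Δl = 1 − 3 = -2; l_i + l_f = 4.
E1 (Δl = ±1): not satisfied.
E2 (Δl = 0,±2, l_i+l_f ≥ 2): satisfied.

E2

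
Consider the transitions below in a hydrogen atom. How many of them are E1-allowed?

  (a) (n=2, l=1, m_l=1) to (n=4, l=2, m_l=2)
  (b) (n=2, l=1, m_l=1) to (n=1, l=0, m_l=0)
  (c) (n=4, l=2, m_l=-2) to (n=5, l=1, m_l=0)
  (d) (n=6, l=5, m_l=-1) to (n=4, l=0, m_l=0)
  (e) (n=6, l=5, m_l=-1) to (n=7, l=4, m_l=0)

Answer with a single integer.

(a) allowed
(b) allowed
(c) forbidden — Δm_l = +2 (E1 requires Δm_l = 0, ±1)
(d) forbidden — Δl = -5 (E1 requires Δl = ±1)
(e) allowed
Total allowed: 3 of 5.

3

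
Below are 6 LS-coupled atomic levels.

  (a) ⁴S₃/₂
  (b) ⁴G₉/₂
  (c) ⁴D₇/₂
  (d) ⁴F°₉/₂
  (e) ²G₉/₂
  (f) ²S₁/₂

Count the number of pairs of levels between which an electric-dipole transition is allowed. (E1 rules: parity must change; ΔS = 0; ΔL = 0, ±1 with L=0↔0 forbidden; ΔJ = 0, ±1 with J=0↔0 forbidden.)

(a)–(b): forbidden (parity, ΔL, ΔJ).
(a)–(c): forbidden (parity, ΔL, ΔJ).
(a)–(d): forbidden (ΔL, ΔJ).
(a)–(e): forbidden (parity, ΔS, ΔL, ΔJ).
(a)–(f): forbidden (parity, ΔS, ΔL).
(b)–(c): forbidden (parity, ΔL).
(b)–(d): allowed.
(b)–(e): forbidden (parity, ΔS).
(b)–(f): forbidden (parity, ΔS, ΔL, ΔJ).
(c)–(d): allowed.
(c)–(e): forbidden (parity, ΔS, ΔL).
(c)–(f): forbidden (parity, ΔS, ΔL, ΔJ).
(d)–(e): forbidden (ΔS).
(d)–(f): forbidden (ΔS, ΔL, ΔJ).
(e)–(f): forbidden (parity, ΔL, ΔJ).
Allowed pairs: 2 of 15.

2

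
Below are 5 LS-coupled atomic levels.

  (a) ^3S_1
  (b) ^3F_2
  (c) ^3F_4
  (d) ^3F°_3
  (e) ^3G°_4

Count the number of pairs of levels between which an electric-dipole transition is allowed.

3

(a)–(b): forbidden (parity, ΔL).
(a)–(c): forbidden (parity, ΔL, ΔJ).
(a)–(d): forbidden (ΔL, ΔJ).
(a)–(e): forbidden (ΔL, ΔJ).
(b)–(c): forbidden (parity, ΔJ).
(b)–(d): allowed.
(b)–(e): forbidden (ΔJ).
(c)–(d): allowed.
(c)–(e): allowed.
(d)–(e): forbidden (parity).
Allowed pairs: 3 of 10.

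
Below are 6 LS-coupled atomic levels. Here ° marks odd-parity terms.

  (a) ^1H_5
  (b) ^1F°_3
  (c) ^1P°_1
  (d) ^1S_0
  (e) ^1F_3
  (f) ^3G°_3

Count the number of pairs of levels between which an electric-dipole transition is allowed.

2

(a)–(b): forbidden (ΔL, ΔJ).
(a)–(c): forbidden (ΔL, ΔJ).
(a)–(d): forbidden (parity, ΔL, ΔJ).
(a)–(e): forbidden (parity, ΔL, ΔJ).
(a)–(f): forbidden (ΔS, ΔJ).
(b)–(c): forbidden (parity, ΔL, ΔJ).
(b)–(d): forbidden (ΔL, ΔJ).
(b)–(e): allowed.
(b)–(f): forbidden (parity, ΔS).
(c)–(d): allowed.
(c)–(e): forbidden (ΔL, ΔJ).
(c)–(f): forbidden (parity, ΔS, ΔL, ΔJ).
(d)–(e): forbidden (parity, ΔL, ΔJ).
(d)–(f): forbidden (ΔS, ΔL, ΔJ).
(e)–(f): forbidden (ΔS).
Allowed pairs: 2 of 15.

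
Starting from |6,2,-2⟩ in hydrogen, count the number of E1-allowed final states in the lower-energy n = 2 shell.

1

E1 requires Δl = ±1, so l_f ∈ {1, 3}; with 0 ≤ l_f ≤ n_f−1 = 1, the allowed l_f values are {1}.
For l_f = 1: m_f ∈ {m_i−1, m_i, m_i+1} ∩ [−1, 1] = {-1} → 1 state.
Total: 1.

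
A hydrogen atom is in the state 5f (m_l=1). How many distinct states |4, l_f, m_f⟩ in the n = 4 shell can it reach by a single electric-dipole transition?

E1 requires Δl = ±1, so l_f ∈ {2, 4}; with 0 ≤ l_f ≤ n_f−1 = 3, the allowed l_f values are {2}.
For l_f = 2: m_f ∈ {m_i−1, m_i, m_i+1} ∩ [−2, 2] = {0, 1, 2} → 3 states.
Total: 3.

3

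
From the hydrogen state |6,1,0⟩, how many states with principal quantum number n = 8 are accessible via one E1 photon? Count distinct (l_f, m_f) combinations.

E1 requires Δl = ±1, so l_f ∈ {0, 2}; with 0 ≤ l_f ≤ n_f−1 = 7, the allowed l_f values are {0, 2}.
For l_f = 0: m_f ∈ {m_i−1, m_i, m_i+1} ∩ [−0, 0] = {0} → 1 state.
For l_f = 2: m_f ∈ {m_i−1, m_i, m_i+1} ∩ [−2, 2] = {-1, 0, 1} → 3 states.
Total: 4.

4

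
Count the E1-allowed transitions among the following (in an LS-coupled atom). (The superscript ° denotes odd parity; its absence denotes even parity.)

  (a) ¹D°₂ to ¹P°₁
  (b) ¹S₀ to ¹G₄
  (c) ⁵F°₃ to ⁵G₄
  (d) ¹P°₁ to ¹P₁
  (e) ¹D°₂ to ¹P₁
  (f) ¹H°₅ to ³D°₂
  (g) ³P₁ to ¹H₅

(a) forbidden (parity fails)
(b) forbidden (parity, ΔL, ΔJ fail)
(c) allowed
(d) allowed
(e) allowed
(f) forbidden (parity, ΔS, ΔL, ΔJ fail)
(g) forbidden (parity, ΔS, ΔL, ΔJ fail)
Total allowed: 3 of 7.

3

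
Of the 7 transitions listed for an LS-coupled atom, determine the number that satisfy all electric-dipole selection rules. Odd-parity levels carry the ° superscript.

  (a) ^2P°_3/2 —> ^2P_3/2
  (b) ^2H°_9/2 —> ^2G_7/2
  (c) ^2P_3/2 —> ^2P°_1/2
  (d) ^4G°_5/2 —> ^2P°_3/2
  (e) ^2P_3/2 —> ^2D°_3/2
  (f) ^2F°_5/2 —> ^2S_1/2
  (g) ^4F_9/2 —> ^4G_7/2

(a) allowed
(b) allowed
(c) allowed
(d) forbidden (parity, ΔS, ΔL fail)
(e) allowed
(f) forbidden (ΔL, ΔJ fail)
(g) forbidden (parity fails)
Total allowed: 4 of 7.

4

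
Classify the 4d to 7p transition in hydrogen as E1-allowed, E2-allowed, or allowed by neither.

Δl = 1 − 2 = -1; l_i + l_f = 3.
E1 (Δl = ±1): satisfied.
E2 (Δl = 0,±2, l_i+l_f ≥ 2): not satisfied.

E1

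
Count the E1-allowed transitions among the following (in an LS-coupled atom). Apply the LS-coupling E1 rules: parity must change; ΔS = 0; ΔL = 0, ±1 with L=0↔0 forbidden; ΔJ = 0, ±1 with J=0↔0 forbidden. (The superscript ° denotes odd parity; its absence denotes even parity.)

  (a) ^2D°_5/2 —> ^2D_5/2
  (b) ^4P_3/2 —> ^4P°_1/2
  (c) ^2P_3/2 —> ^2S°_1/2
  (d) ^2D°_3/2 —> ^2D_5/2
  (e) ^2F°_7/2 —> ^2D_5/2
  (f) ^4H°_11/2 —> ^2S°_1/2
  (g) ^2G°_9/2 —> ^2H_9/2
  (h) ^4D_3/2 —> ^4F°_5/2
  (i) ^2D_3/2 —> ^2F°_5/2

8

(a) allowed
(b) allowed
(c) allowed
(d) allowed
(e) allowed
(f) forbidden (parity, ΔS, ΔL, ΔJ fail)
(g) allowed
(h) allowed
(i) allowed
Total allowed: 8 of 9.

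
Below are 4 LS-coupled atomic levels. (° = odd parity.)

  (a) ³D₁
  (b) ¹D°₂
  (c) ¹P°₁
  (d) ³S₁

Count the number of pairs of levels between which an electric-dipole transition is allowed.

0

(a)–(b): forbidden (ΔS).
(a)–(c): forbidden (ΔS).
(a)–(d): forbidden (parity, ΔL).
(b)–(c): forbidden (parity).
(b)–(d): forbidden (ΔS, ΔL).
(c)–(d): forbidden (ΔS).
Allowed pairs: 0 of 6.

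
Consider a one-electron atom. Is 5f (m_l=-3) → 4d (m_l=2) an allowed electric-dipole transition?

forbidden

Δl = 2 − 3 = -1; the E1 rule Δl = ±1 is satisfied.
Δm_l = 2 − (-3) = +5. E1 requires Δm_l = 0, ±1: violated.
The transition is electric-dipole forbidden.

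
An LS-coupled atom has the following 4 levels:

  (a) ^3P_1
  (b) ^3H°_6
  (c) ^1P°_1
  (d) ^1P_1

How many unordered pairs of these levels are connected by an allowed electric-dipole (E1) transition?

(a)–(b): forbidden (ΔL, ΔJ).
(a)–(c): forbidden (ΔS).
(a)–(d): forbidden (parity, ΔS).
(b)–(c): forbidden (parity, ΔS, ΔL, ΔJ).
(b)–(d): forbidden (ΔS, ΔL, ΔJ).
(c)–(d): allowed.
Allowed pairs: 1 of 6.

1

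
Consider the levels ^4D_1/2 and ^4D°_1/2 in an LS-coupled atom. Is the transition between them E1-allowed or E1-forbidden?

Initial level: S=3/2, L=2, J=1/2, parity even. Final level: S=3/2, L=2, J=1/2, parity odd.
ΔS = 0: S: 3/2 → 3/2 — satisfied.
ΔL = 0, ±1 (not L=0↔0): L: 2 → 2, ΔL = +0 — satisfied.
Parity must change: even → odd — satisfied.
ΔJ = 0, ±1 (not J=0↔0): J: 1/2 → 1/2, ΔJ = +0 — satisfied.
All four E1 rules are satisfied.

allowed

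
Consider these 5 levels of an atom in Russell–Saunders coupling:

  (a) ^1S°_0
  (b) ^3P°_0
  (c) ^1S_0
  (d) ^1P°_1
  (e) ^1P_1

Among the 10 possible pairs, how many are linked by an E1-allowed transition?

(a)–(b): forbidden (parity, ΔS, ΔJ).
(a)–(c): forbidden (ΔL, ΔJ).
(a)–(d): forbidden (parity).
(a)–(e): allowed.
(b)–(c): forbidden (ΔS, ΔJ).
(b)–(d): forbidden (parity, ΔS).
(b)–(e): forbidden (ΔS).
(c)–(d): allowed.
(c)–(e): forbidden (parity).
(d)–(e): allowed.
Allowed pairs: 3 of 10.

3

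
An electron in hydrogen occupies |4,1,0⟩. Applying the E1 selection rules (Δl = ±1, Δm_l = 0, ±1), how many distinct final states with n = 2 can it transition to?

E1 requires Δl = ±1, so l_f ∈ {0, 2}; with 0 ≤ l_f ≤ n_f−1 = 1, the allowed l_f values are {0}.
For l_f = 0: m_f ∈ {m_i−1, m_i, m_i+1} ∩ [−0, 0] = {0} → 1 state.
Total: 1.

1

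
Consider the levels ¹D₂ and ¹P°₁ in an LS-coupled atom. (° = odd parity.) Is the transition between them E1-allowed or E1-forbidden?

Parity must change: even → odd — ✓.
ΔS = 0: S: 0 → 0 — ✓.
ΔL = 0, ±1 (not L=0↔0): L: 2 → 1, ΔL = -1 — ✓.
ΔJ = 0, ±1 (not J=0↔0): J: 2 → 1, ΔJ = -1 — ✓.
All four E1 rules are satisfied.

allowed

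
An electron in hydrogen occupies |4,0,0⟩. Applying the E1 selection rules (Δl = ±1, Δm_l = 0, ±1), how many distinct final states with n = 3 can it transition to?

E1 requires Δl = ±1, so l_f ∈ {-1, 1}; with 0 ≤ l_f ≤ n_f−1 = 2, the allowed l_f values are {1}.
For l_f = 1: m_f ∈ {m_i−1, m_i, m_i+1} ∩ [−1, 1] = {-1, 0, 1} → 3 states.
Total: 3.

3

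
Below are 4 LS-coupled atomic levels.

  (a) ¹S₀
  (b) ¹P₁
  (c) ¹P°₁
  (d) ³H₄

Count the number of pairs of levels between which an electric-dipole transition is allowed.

(a)–(b): forbidden (parity).
(a)–(c): allowed.
(a)–(d): forbidden (parity, ΔS, ΔL, ΔJ).
(b)–(c): allowed.
(b)–(d): forbidden (parity, ΔS, ΔL, ΔJ).
(c)–(d): forbidden (ΔS, ΔL, ΔJ).
Allowed pairs: 2 of 6.

2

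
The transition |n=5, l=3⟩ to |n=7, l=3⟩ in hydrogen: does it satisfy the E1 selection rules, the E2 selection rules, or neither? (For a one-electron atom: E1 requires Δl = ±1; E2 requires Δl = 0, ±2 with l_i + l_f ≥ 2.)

Δl = 3 − 3 = +0; l_i + l_f = 6.
E1 (Δl = ±1): not satisfied.
E2 (Δl = 0,±2, l_i+l_f ≥ 2): satisfied.

E2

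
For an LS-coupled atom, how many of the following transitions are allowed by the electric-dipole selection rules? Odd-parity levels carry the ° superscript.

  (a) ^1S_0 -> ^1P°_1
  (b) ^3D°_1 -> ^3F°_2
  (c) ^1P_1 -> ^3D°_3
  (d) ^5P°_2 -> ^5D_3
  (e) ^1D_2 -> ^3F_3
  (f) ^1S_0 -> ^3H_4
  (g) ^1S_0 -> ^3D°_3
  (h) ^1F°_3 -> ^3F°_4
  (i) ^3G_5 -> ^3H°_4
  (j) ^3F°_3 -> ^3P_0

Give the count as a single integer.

(a) allowed
(b) forbidden (parity fails)
(c) forbidden (ΔS, ΔJ fail)
(d) allowed
(e) forbidden (parity, ΔS fail)
(f) forbidden (parity, ΔS, ΔL, ΔJ fail)
(g) forbidden (ΔS, ΔL, ΔJ fail)
(h) forbidden (parity, ΔS fail)
(i) allowed
(j) forbidden (ΔL, ΔJ fail)
Total allowed: 3 of 10.

3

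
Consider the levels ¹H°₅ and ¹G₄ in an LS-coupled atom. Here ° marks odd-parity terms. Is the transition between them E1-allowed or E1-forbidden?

allowed

Initial level: S=0, L=5, J=5, parity odd. Final level: S=0, L=4, J=4, parity even.
ΔS = 0: S: 0 → 0 — ✓.
ΔJ = 0, ±1 (not J=0↔0): J: 5 → 4, ΔJ = -1 — ✓.
ΔL = 0, ±1 (not L=0↔0): L: 5 → 4, ΔL = -1 — ✓.
Parity must change: odd → even — ✓.
All four E1 rules are satisfied.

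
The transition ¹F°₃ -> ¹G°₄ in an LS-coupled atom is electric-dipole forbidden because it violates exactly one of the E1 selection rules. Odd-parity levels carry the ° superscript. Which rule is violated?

parity

Reading off the term symbols: S 0→0, L 3→4, J 3→4, parity odd→odd.
Parity must change: odd → odd — ✗.
ΔS = 0: S: 0 → 0 — ✓.
ΔL = 0, ±1 (not L=0↔0): L: 3 → 4, ΔL = +1 — ✓.
ΔJ = 0, ±1 (not J=0↔0): J: 3 → 4, ΔJ = +1 — ✓.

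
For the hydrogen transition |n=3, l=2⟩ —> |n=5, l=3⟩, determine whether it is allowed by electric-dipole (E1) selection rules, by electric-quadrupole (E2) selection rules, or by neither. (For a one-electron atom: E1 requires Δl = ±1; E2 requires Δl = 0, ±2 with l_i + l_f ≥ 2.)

E1

Δl = 3 − 2 = +1; l_i + l_f = 5.
E1 (Δl = ±1): satisfied.
E2 (Δl = 0,±2, l_i+l_f ≥ 2): not satisfied.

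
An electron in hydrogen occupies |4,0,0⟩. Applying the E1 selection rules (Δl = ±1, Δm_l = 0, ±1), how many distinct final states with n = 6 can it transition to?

E1 requires Δl = ±1, so l_f ∈ {-1, 1}; with 0 ≤ l_f ≤ n_f−1 = 5, the allowed l_f values are {1}.
For l_f = 1: m_f ∈ {m_i−1, m_i, m_i+1} ∩ [−1, 1] = {-1, 0, 1} → 3 states.
Total: 3.

3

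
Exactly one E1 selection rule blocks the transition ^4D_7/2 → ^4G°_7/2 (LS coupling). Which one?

the ΔL = 0, ±1 rule

Parity must change: even → odd — passes.
ΔS = 0: S: 3/2 → 3/2 — passes.
ΔL = 0, ±1 (not L=0↔0): L: 2 → 4, ΔL = +2 — fails.
ΔJ = 0, ±1 (not J=0↔0): J: 7/2 → 7/2, ΔJ = +0 — passes.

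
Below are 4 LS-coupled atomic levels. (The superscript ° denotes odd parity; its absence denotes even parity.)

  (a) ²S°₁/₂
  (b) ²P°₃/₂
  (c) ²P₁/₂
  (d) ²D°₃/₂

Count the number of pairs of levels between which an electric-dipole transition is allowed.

3

(a)–(b): forbidden (parity).
(a)–(c): allowed.
(a)–(d): forbidden (parity, ΔL).
(b)–(c): allowed.
(b)–(d): forbidden (parity).
(c)–(d): allowed.
Allowed pairs: 3 of 6.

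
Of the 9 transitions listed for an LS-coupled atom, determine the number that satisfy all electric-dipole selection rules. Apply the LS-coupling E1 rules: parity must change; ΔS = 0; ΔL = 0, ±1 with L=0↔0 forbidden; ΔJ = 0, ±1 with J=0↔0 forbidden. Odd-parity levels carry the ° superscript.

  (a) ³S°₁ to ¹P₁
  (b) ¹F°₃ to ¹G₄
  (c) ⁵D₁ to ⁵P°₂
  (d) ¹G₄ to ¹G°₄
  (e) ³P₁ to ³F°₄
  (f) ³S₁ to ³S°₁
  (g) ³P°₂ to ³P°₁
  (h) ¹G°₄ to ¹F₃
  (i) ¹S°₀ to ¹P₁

5

(a) forbidden (ΔS fails)
(b) allowed
(c) allowed
(d) allowed
(e) forbidden (ΔL, ΔJ fail)
(f) forbidden (ΔL fails)
(g) forbidden (parity fails)
(h) allowed
(i) allowed
Total allowed: 5 of 9.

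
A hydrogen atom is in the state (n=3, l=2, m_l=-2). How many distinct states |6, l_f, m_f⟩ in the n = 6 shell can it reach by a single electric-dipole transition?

4

E1 requires Δl = ±1, so l_f ∈ {1, 3}; with 0 ≤ l_f ≤ n_f−1 = 5, the allowed l_f values are {1, 3}.
For l_f = 1: m_f ∈ {m_i−1, m_i, m_i+1} ∩ [−1, 1] = {-1} → 1 state.
For l_f = 3: m_f ∈ {m_i−1, m_i, m_i+1} ∩ [−3, 3] = {-3, -2, -1} → 3 states.
Total: 4.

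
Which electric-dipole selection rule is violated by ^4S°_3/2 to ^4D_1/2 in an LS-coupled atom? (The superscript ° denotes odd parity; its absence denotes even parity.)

Parity must change: odd → even — passes.
ΔS = 0: S: 3/2 → 3/2 — passes.
ΔL = 0, ±1 (not L=0↔0): L: 0 → 2, ΔL = +2 — fails.
ΔJ = 0, ±1 (not J=0↔0): J: 3/2 → 1/2, ΔJ = -1 — passes.

the ΔL = 0, ±1 rule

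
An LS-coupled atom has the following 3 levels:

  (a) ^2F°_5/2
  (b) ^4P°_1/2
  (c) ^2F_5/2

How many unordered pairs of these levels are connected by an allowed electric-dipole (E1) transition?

(a)–(b): forbidden (parity, ΔS, ΔL, ΔJ).
(a)–(c): allowed.
(b)–(c): forbidden (ΔS, ΔL, ΔJ).
Allowed pairs: 1 of 3.

1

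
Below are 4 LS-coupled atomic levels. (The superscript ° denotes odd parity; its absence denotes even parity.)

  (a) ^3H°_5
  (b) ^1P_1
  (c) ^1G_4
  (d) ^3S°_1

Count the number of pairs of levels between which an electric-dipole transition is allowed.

(a)–(b): forbidden (ΔS, ΔL, ΔJ).
(a)–(c): forbidden (ΔS).
(a)–(d): forbidden (parity, ΔL, ΔJ).
(b)–(c): forbidden (parity, ΔL, ΔJ).
(b)–(d): forbidden (ΔS).
(c)–(d): forbidden (ΔS, ΔL, ΔJ).
Allowed pairs: 0 of 6.

0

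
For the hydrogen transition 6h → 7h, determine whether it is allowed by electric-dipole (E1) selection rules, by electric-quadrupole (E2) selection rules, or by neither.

E2

Δl = 5 − 5 = +0; l_i + l_f = 10.
E1 (Δl = ±1): not satisfied.
E2 (Δl = 0,±2, l_i+l_f ≥ 2): satisfied.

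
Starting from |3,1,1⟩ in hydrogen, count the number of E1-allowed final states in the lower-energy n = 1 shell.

E1 requires Δl = ±1, so l_f ∈ {0, 2}; with 0 ≤ l_f ≤ n_f−1 = 0, the allowed l_f values are {0}.
For l_f = 0: m_f ∈ {m_i−1, m_i, m_i+1} ∩ [−0, 0] = {0} → 1 state.
Total: 1.

1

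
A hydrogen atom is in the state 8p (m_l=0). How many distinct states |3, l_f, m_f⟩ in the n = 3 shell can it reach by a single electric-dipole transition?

E1 requires Δl = ±1, so l_f ∈ {0, 2}; with 0 ≤ l_f ≤ n_f−1 = 2, the allowed l_f values are {0, 2}.
For l_f = 0: m_f ∈ {m_i−1, m_i, m_i+1} ∩ [−0, 0] = {0} → 1 state.
For l_f = 2: m_f ∈ {m_i−1, m_i, m_i+1} ∩ [−2, 2] = {-1, 0, 1} → 3 states.
Total: 4.

4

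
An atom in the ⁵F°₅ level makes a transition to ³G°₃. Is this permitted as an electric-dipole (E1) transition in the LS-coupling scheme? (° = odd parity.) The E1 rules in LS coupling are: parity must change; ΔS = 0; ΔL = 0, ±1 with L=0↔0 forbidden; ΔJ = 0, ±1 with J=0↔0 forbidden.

forbidden

Initial level: S=2, L=3, J=5, parity odd. Final level: S=1, L=4, J=3, parity odd.
Parity must change: odd → odd — ✗.
ΔS = 0: S: 2 → 1 — ✗.
ΔL = 0, ±1 (not L=0↔0): L: 3 → 4, ΔL = +1 — ✓.
ΔJ = 0, ±1 (not J=0↔0): J: 5 → 3, ΔJ = -2 — ✗.
Rule(s) violated: parity, ΔS, ΔJ.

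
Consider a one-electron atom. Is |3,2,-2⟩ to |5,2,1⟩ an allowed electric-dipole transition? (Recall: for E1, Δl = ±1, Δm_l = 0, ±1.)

l: 2 → 2 (Δl = +0). Δl = ±1 fails.
m_l: -2 → 1 (Δm_l = +3). |Δm_l| ≤ 1 fails.
The transition is electric-dipole forbidden.

forbidden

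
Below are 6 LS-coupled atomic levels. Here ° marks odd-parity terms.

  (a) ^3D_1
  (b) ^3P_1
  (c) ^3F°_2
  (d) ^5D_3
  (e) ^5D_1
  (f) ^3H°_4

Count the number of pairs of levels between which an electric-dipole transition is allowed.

1

(a)–(b): forbidden (parity).
(a)–(c): allowed.
(a)–(d): forbidden (parity, ΔS, ΔJ).
(a)–(e): forbidden (parity, ΔS).
(a)–(f): forbidden (ΔL, ΔJ).
(b)–(c): forbidden (ΔL).
(b)–(d): forbidden (parity, ΔS, ΔJ).
(b)–(e): forbidden (parity, ΔS).
(b)–(f): forbidden (ΔL, ΔJ).
(c)–(d): forbidden (ΔS).
(c)–(e): forbidden (ΔS).
(c)–(f): forbidden (parity, ΔL, ΔJ).
(d)–(e): forbidden (parity, ΔJ).
(d)–(f): forbidden (ΔS, ΔL).
(e)–(f): forbidden (ΔS, ΔL, ΔJ).
Allowed pairs: 1 of 15.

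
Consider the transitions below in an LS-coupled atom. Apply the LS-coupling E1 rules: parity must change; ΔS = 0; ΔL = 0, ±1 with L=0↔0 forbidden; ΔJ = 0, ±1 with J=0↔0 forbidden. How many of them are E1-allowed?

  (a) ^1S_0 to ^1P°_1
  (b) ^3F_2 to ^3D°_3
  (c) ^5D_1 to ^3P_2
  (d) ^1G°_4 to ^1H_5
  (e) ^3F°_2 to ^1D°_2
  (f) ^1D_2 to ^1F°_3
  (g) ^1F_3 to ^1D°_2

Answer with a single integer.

(a) allowed
(b) allowed
(c) forbidden (parity, ΔS fail)
(d) allowed
(e) forbidden (parity, ΔS fail)
(f) allowed
(g) allowed
Total allowed: 5 of 7.

5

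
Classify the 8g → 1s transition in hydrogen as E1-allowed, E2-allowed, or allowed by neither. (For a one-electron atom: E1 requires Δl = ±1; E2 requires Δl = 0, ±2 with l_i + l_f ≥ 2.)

neither

Δl = 0 − 4 = -4; l_i + l_f = 4.
E1 (Δl = ±1): not satisfied.
E2 (Δl = 0,±2, l_i+l_f ≥ 2): not satisfied.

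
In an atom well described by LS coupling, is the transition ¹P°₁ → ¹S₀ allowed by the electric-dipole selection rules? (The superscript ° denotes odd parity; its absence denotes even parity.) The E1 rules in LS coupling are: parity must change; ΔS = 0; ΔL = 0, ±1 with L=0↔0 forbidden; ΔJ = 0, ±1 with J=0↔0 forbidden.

Reading off the term symbols: S 0→0, L 1→0, J 1→0, parity odd→even.
Parity must change: odd → even — ✓.
ΔS = 0: S: 0 → 0 — ✓.
ΔL = 0, ±1 (not L=0↔0): L: 1 → 0, ΔL = -1 — ✓.
ΔJ = 0, ±1 (not J=0↔0): J: 1 → 0, ΔJ = -1 — ✓.
All four E1 rules are satisfied.

allowed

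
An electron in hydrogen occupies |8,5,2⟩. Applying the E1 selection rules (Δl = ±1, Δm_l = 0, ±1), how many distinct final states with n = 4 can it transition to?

E1 requires l_f ∈ {4, 6}, but neither lies in [0, 3], so no final state is reachable.
Total: 0.

0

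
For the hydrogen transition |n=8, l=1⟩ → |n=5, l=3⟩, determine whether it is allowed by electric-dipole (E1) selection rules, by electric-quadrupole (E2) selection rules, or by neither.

E2

Δl = 3 − 1 = +2; l_i + l_f = 4.
E1 (Δl = ±1): not satisfied.
E2 (Δl = 0,±2, l_i+l_f ≥ 2): satisfied.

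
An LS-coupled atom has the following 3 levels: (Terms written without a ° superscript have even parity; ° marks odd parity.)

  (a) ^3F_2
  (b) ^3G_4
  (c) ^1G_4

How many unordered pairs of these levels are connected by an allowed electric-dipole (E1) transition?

0

(a)–(b): forbidden (parity, ΔJ).
(a)–(c): forbidden (parity, ΔS, ΔJ).
(b)–(c): forbidden (parity, ΔS).
Allowed pairs: 0 of 3.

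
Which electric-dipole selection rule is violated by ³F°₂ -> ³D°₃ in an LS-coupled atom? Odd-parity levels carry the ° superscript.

Initial level: S=1, L=3, J=2, parity odd. Final level: S=1, L=2, J=3, parity odd.
Parity must change: odd → odd — fails.
ΔS = 0: S: 1 → 1 — passes.
ΔL = 0, ±1 (not L=0↔0): L: 3 → 2, ΔL = -1 — passes.
ΔJ = 0, ±1 (not J=0↔0): J: 2 → 3, ΔJ = +1 — passes.

parity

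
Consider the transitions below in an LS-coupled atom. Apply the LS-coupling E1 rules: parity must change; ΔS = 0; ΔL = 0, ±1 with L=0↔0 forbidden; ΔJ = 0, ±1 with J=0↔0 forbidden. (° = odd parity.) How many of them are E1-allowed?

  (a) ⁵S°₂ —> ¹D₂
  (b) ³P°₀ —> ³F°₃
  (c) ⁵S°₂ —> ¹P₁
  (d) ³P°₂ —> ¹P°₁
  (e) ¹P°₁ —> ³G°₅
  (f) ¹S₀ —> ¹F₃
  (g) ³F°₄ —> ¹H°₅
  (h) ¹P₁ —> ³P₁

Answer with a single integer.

0

(a) forbidden (ΔS, ΔL fail)
(b) forbidden (parity, ΔL, ΔJ fail)
(c) forbidden (ΔS fails)
(d) forbidden (parity, ΔS fail)
(e) forbidden (parity, ΔS, ΔL, ΔJ fail)
(f) forbidden (parity, ΔL, ΔJ fail)
(g) forbidden (parity, ΔS, ΔL fail)
(h) forbidden (parity, ΔS fail)
Total allowed: 0 of 8.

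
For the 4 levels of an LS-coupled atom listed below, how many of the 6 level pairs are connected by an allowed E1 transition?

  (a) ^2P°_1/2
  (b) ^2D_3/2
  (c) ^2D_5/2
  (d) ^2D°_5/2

3

(a)–(b): allowed.
(a)–(c): forbidden (ΔJ).
(a)–(d): forbidden (parity, ΔJ).
(b)–(c): forbidden (parity).
(b)–(d): allowed.
(c)–(d): allowed.
Allowed pairs: 3 of 6.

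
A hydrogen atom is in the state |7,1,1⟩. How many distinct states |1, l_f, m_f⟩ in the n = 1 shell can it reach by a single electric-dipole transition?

1

E1 requires Δl = ±1, so l_f ∈ {0, 2}; with 0 ≤ l_f ≤ n_f−1 = 0, the allowed l_f values are {0}.
For l_f = 0: m_f ∈ {m_i−1, m_i, m_i+1} ∩ [−0, 0] = {0} → 1 state.
Total: 1.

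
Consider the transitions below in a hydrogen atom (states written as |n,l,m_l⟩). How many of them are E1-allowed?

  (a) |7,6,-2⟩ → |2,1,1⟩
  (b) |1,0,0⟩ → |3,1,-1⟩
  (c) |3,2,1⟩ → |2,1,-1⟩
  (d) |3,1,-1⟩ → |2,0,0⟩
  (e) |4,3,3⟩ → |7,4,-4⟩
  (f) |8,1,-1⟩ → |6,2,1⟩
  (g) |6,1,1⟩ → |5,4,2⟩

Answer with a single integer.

(a) forbidden — Δl = -5 (E1 requires Δl = ±1); Δm_l = +3 (E1 requires Δm_l = 0, ±1)
(b) allowed
(c) forbidden — Δm_l = -2 (E1 requires Δm_l = 0, ±1)
(d) allowed
(e) forbidden — Δm_l = -7 (E1 requires Δm_l = 0, ±1)
(f) forbidden — Δm_l = +2 (E1 requires Δm_l = 0, ±1)
(g) forbidden — Δl = +3 (E1 requires Δl = ±1)
Total allowed: 2 of 7.

2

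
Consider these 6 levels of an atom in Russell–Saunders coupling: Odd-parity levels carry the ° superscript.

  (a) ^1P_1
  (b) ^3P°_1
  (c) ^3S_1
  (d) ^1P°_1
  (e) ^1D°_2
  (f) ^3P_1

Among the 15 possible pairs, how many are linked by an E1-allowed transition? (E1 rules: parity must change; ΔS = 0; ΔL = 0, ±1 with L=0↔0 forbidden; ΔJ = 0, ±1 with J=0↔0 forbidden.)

4

(a)–(b): forbidden (ΔS).
(a)–(c): forbidden (parity, ΔS).
(a)–(d): allowed.
(a)–(e): allowed.
(a)–(f): forbidden (parity, ΔS).
(b)–(c): allowed.
(b)–(d): forbidden (parity, ΔS).
(b)–(e): forbidden (parity, ΔS).
(b)–(f): allowed.
(c)–(d): forbidden (ΔS).
(c)–(e): forbidden (ΔS, ΔL).
(c)–(f): forbidden (parity).
(d)–(e): forbidden (parity).
(d)–(f): forbidden (ΔS).
(e)–(f): forbidden (ΔS).
Allowed pairs: 4 of 15.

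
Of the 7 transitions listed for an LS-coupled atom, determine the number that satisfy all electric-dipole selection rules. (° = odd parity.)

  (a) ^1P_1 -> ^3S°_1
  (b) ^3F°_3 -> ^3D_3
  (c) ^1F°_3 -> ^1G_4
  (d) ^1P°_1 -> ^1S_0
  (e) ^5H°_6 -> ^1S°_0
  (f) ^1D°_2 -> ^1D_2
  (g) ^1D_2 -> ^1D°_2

5

(a) forbidden (ΔS fails)
(b) allowed
(c) allowed
(d) allowed
(e) forbidden (parity, ΔS, ΔL, ΔJ fail)
(f) allowed
(g) allowed
Total allowed: 5 of 7.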